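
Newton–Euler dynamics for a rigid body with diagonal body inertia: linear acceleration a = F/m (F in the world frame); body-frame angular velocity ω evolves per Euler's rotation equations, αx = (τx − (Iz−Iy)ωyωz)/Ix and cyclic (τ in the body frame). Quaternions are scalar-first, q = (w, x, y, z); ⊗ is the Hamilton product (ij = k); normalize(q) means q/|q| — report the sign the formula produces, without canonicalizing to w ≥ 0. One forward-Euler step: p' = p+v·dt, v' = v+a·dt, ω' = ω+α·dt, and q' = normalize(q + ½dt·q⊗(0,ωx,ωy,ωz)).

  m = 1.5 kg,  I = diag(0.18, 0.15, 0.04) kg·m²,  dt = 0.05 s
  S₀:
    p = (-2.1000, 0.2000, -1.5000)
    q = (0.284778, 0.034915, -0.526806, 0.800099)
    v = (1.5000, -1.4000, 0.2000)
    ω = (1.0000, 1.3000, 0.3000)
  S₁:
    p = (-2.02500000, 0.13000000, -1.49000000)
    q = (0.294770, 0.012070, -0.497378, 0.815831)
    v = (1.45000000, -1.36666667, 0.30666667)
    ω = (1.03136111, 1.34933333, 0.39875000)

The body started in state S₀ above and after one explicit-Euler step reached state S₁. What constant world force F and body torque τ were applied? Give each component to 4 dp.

F = (-1.5000, 1.0000, 3.2000)
τ = (0.0700, 0.1900, 0.0400)

v₁ − v₀ = (-0.05000000, 0.03333333, 0.10666667)
m·(v₁−v₀)/dt = (-1.5000, 1.0000, 3.2000)
rate change Δω = (0.03136111, 0.04933333, 0.09875000)
τ = I·(Δω/dt) + ω₀×(Iω₀) = (0.0700, 0.1900, 0.0400)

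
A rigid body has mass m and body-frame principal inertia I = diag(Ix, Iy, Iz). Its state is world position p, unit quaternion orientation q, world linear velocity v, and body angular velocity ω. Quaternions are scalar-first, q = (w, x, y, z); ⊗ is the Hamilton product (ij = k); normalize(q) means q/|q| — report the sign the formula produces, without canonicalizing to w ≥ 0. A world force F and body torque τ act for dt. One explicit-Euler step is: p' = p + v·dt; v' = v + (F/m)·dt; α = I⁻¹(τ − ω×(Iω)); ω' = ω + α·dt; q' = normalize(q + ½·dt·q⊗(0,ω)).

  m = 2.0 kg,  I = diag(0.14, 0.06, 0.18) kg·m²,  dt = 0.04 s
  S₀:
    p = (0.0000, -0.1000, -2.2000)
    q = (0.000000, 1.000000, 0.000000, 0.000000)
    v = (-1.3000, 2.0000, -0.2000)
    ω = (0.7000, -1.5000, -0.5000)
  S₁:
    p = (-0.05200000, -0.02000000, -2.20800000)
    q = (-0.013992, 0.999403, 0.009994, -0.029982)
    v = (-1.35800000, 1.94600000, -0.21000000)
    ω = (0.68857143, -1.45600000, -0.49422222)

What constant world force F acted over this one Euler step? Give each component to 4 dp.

F = (-2.9000, -2.7000, -0.5000)

Δv = v₁−v₀ = (-0.05800000, -0.05400000, -0.01000000)
m·(v₁−v₀)/dt = (-2.9000, -2.7000, -0.5000)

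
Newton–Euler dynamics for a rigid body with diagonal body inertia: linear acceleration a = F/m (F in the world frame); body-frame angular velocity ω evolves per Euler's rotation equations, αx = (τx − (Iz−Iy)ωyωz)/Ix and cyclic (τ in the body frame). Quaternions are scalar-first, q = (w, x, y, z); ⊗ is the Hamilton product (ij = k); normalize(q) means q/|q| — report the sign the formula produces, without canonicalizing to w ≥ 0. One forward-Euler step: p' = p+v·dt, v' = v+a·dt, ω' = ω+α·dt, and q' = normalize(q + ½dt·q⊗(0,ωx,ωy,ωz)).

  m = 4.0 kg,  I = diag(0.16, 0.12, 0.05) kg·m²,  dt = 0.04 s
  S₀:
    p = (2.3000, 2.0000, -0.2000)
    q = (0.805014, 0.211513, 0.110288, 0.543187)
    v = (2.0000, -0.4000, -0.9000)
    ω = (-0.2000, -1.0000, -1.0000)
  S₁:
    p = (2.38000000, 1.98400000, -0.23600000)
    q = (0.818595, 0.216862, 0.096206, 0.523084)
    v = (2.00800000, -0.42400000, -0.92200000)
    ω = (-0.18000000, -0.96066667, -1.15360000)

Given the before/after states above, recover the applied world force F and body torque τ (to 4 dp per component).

F = (0.8000, -2.4000, -2.2000)
τ = (0.0100, 0.1400, -0.2000)

velocity change Δv = (0.00800000, -0.02400000, -0.02200000)
F = m·Δv/dt = (0.8000, -2.4000, -2.2000)
Δω = ω₁−ω₀ = (0.02000000, 0.03933333, -0.15360000)
ω₀×(Iω₀) = (-0.0700, 0.0220, -0.0080)
I·α + gyro = (0.0100, 0.1400, -0.2000)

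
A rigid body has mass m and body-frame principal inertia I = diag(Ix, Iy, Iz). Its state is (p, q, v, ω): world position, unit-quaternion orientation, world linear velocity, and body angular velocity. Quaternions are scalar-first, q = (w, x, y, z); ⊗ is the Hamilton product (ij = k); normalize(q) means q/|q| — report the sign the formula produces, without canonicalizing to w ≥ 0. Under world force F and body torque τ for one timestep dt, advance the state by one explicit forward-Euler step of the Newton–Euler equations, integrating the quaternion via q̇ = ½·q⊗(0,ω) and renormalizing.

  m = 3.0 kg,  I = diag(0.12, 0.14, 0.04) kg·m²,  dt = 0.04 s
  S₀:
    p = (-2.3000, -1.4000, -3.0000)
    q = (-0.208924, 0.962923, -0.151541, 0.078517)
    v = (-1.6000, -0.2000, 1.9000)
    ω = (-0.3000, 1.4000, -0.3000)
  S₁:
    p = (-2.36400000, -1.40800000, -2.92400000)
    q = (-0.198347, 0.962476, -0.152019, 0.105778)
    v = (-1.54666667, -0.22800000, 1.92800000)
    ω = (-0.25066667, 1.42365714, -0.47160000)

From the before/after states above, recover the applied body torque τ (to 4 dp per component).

rate change Δω = (0.04933333, 0.02365714, -0.17160000)
applied torque τ = (0.1900, 0.0900, -0.1800)

τ = (0.1900, 0.0900, -0.1800)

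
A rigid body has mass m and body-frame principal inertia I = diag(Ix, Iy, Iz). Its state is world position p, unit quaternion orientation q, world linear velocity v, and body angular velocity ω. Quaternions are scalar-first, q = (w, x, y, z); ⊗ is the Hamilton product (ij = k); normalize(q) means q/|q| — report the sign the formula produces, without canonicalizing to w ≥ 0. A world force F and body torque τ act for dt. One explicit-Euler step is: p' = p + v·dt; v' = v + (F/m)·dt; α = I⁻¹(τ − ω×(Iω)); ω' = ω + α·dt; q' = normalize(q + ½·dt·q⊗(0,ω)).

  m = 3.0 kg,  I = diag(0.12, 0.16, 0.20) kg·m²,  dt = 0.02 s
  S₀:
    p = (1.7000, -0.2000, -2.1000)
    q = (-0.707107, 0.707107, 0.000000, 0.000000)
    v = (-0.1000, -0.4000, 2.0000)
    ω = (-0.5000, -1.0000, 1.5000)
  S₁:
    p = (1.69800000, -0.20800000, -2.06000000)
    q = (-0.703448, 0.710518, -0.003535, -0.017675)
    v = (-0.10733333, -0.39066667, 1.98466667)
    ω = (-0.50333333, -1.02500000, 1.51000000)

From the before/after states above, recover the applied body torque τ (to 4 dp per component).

rate change Δω = (-0.00333333, -0.02500000, 0.01000000)
ω₀×(Iω₀) = (-0.0600, 0.0600, 0.0200)
τ = I·(Δω/dt) + ω₀×(Iω₀) = (-0.0800, -0.1400, 0.1200)

τ = (-0.0800, -0.1400, 0.1200)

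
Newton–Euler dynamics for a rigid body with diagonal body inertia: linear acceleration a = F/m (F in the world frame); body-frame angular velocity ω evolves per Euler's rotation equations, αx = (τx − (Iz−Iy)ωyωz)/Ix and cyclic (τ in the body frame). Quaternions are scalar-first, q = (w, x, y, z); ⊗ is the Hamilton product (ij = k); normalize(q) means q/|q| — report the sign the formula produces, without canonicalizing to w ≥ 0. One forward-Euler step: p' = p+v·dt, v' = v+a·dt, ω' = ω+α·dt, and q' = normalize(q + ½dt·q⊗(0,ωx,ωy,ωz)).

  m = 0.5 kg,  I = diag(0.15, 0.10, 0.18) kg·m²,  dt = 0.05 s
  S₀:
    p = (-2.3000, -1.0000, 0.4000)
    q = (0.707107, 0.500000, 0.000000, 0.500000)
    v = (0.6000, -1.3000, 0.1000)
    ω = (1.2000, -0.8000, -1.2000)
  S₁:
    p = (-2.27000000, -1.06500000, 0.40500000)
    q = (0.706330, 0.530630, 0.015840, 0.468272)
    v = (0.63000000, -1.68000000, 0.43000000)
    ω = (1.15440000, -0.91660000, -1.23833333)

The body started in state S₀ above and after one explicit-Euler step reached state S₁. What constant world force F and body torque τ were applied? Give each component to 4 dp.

F = (0.3000, -3.8000, 3.3000)
τ = (-0.0600, -0.1900, -0.0900)

v₁ − v₀ = (0.03000000, -0.38000000, 0.33000000)
m·(v₁−v₀)/dt = (0.3000, -3.8000, 3.3000)
rate change Δω = (-0.04560000, -0.11660000, -0.03833333)
gyro term ω₀×Iω₀ = (0.0768, 0.0432, 0.0480)
applied torque τ = (-0.0600, -0.1900, -0.0900)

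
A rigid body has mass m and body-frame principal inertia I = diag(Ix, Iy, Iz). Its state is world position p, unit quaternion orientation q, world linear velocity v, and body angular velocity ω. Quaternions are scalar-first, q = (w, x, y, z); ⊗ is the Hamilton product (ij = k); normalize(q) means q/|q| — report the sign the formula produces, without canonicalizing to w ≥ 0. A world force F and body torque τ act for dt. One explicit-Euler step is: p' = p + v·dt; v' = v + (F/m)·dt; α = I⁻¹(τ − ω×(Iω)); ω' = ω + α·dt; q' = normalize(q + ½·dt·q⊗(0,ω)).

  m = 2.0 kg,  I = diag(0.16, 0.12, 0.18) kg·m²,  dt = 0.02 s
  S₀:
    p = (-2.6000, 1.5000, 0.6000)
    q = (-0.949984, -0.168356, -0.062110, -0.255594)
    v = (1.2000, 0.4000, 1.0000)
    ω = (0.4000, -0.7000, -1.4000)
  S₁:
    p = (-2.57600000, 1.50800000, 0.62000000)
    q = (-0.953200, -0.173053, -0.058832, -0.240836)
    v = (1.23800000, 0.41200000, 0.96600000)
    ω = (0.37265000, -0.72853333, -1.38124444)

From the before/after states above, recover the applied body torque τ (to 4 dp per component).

τ = (-0.1600, -0.1600, 0.1800)

Δω = ω₁−ω₀ = (-0.02735000, -0.02853333, 0.01875556)
applied torque τ = (-0.1600, -0.1600, 0.1800)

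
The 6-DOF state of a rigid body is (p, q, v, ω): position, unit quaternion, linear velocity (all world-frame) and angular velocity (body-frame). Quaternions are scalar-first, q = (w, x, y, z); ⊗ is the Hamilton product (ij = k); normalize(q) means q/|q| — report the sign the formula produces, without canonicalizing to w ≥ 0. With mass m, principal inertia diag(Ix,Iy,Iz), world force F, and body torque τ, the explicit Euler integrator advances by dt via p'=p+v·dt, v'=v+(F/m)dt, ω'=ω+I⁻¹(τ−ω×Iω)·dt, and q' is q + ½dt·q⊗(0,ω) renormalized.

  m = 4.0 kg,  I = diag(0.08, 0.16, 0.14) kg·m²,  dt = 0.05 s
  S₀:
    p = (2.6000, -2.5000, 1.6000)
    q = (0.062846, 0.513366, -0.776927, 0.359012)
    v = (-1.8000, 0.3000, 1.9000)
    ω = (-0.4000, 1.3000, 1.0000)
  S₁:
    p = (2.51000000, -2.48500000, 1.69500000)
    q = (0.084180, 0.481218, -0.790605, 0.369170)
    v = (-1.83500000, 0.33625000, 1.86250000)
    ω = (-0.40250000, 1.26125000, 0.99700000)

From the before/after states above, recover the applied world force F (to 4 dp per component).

F = (-2.8000, 2.9000, -3.0000)

velocity change Δv = (-0.03500000, 0.03625000, -0.03750000)
applied force F = (-2.8000, 2.9000, -3.0000)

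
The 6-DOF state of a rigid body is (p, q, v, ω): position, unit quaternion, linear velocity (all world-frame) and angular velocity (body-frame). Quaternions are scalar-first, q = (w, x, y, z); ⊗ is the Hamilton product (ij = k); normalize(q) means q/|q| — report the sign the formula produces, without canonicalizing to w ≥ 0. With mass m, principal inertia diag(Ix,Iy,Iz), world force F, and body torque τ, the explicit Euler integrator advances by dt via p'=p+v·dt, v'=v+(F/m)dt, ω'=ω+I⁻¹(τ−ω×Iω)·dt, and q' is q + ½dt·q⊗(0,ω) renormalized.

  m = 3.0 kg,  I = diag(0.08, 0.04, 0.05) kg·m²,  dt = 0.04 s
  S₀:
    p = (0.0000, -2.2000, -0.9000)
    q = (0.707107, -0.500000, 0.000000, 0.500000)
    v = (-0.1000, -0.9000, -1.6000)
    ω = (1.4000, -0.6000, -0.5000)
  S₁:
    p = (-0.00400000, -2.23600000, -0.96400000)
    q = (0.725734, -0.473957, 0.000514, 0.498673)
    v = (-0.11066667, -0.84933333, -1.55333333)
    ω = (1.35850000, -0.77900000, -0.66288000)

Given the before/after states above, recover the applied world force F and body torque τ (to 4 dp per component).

Δv = v₁−v₀ = (-0.01066667, 0.05066667, 0.04666667)
applied force F = (-0.8000, 3.8000, 3.5000)
rate change Δω = (-0.04150000, -0.17900000, -0.16288000)
I·α + gyro = (-0.0800, -0.2000, -0.1700)

F = (-0.8000, 3.8000, 3.5000)
τ = (-0.0800, -0.2000, -0.1700)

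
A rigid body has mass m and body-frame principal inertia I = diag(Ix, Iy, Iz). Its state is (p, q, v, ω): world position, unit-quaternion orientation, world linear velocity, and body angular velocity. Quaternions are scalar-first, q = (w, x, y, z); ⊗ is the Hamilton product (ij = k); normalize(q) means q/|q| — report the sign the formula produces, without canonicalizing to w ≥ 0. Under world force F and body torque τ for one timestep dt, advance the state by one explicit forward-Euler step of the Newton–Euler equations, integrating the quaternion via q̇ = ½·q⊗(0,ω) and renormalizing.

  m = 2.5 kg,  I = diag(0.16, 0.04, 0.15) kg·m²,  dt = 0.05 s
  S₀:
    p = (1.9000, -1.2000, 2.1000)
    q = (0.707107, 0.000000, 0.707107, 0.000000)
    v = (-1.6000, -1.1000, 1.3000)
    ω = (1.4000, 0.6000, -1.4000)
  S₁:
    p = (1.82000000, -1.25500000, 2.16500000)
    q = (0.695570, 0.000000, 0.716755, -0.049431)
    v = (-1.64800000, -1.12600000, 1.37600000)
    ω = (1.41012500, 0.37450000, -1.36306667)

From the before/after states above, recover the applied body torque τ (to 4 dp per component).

rate change Δω = (0.01012500, -0.22550000, 0.03693333)
precession coupling = (-0.0924, -0.0196, -0.1008)
I·α + gyro = (-0.0600, -0.2000, 0.0100)

τ = (-0.0600, -0.2000, 0.0100)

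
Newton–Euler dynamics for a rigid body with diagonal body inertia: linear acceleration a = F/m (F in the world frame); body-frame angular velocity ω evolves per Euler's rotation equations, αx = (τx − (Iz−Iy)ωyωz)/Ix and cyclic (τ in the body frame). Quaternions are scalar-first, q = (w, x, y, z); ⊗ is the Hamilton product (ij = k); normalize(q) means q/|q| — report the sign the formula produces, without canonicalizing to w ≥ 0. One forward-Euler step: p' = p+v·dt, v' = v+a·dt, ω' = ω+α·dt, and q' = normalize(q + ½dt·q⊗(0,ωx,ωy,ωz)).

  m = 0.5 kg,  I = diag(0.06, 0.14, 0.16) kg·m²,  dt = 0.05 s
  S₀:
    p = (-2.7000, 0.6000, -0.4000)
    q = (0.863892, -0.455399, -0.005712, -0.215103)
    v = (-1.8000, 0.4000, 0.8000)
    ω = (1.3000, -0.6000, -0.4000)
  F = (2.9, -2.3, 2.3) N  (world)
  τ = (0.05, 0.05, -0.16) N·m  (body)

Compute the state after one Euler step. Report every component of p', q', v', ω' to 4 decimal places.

a = (5.8000, -4.6000, 4.6000)
p' = p + v·dt = (-2.7900, 0.6200, -0.3600)
v' = v + a·dt = (-1.5100, 0.1700, 1.0300)
gyro term ω×Iω = (0.0048, 0.0520, -0.0624)
α = I⁻¹(τ − ω×Iω) = (0.7533, -0.0143, -0.6100)
ω + α·dt = (1.3377, -0.6007, -0.4305)
q⊗(0,ω) = (0.5025503, 0.9962826, -0.9801287, -0.0648918)
updated quaternion q' = (0.8759, -0.4302, -0.0302, -0.2166)

p' = (-2.7900, 0.6200, -0.3600)
q' = (0.8759, -0.4302, -0.0302, -0.2166)
v' = (-1.5100, 0.1700, 1.0300)
ω' = (1.3377, -0.6007, -0.4305)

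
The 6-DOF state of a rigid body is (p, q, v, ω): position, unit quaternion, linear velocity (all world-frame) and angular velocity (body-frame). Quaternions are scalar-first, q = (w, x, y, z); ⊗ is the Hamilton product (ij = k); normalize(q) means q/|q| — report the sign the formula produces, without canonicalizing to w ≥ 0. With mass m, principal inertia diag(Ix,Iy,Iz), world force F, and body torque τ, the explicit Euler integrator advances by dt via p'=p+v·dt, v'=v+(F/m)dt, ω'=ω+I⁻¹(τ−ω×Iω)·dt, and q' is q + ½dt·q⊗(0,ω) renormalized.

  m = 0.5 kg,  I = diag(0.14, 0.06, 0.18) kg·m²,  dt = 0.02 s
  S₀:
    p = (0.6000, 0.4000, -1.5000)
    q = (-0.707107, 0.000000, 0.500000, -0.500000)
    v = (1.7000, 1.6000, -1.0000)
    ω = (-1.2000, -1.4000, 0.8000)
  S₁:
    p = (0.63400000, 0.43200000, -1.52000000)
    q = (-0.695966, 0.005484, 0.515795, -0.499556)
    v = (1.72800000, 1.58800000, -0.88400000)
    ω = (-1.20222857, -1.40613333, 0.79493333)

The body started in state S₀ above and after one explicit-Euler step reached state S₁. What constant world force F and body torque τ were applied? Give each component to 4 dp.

rate change Δω = (-0.00222857, -0.00613333, -0.00506667)
ω₀×(Iω₀) = (-0.1344, 0.0384, -0.1344)
I·α + gyro = (-0.1500, 0.0200, -0.1800)
velocity change Δv = (0.02800000, -0.01200000, 0.11600000)
applied force F = (0.7000, -0.3000, 2.9000)

F = (0.7000, -0.3000, 2.9000)
τ = (-0.1500, 0.0200, -0.1800)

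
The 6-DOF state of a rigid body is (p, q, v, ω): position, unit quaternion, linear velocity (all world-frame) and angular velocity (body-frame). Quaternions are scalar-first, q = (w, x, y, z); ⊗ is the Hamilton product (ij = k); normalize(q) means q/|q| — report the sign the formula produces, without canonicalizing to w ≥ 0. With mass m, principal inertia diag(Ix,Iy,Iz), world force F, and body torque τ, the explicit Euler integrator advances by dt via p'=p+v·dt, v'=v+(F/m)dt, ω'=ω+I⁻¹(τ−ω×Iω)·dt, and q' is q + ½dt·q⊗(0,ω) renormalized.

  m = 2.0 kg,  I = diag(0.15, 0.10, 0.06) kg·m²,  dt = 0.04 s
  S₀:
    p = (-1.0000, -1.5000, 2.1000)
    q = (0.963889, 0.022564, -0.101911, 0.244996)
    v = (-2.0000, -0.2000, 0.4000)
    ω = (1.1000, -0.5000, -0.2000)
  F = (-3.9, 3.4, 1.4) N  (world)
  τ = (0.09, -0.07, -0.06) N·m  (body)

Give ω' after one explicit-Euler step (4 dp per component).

precession coupling ω×(Iω) = (-0.0040, -0.0198, 0.0275)
(τ − ω×Iω)/I = (0.6267, -0.5020, -1.4583)
ω' = ω + α·dt = (1.1251, -0.5201, -0.2583)

ω' = (1.1251, -0.5201, -0.2583)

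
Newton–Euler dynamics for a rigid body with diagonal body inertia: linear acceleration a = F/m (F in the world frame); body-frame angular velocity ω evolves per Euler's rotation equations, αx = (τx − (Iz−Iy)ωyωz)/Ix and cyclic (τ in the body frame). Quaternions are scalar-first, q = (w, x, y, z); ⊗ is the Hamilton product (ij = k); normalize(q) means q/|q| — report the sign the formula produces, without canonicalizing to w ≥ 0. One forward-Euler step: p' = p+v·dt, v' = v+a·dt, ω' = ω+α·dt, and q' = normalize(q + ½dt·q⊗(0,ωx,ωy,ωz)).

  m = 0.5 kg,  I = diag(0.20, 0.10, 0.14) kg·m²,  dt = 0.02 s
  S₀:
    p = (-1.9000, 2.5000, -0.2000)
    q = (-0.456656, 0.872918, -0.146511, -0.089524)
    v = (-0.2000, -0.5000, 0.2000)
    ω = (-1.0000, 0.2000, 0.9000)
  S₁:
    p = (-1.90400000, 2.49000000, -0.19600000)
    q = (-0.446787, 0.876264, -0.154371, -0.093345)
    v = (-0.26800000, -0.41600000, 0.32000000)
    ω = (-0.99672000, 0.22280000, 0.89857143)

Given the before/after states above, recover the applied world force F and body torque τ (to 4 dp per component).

rate change Δω = (0.00328000, 0.02280000, -0.00142857)
gyro term ω₀×Iω₀ = (0.0072, -0.0540, 0.0200)
τ = I·(Δω/dt) + ω₀×(Iω₀) = (0.0400, 0.0600, 0.0100)
velocity change Δv = (-0.06800000, 0.08400000, 0.12000000)
F = m·Δv/dt = (-1.7000, 2.1000, 3.0000)

F = (-1.7000, 2.1000, 3.0000)
τ = (0.0400, 0.0600, 0.0100)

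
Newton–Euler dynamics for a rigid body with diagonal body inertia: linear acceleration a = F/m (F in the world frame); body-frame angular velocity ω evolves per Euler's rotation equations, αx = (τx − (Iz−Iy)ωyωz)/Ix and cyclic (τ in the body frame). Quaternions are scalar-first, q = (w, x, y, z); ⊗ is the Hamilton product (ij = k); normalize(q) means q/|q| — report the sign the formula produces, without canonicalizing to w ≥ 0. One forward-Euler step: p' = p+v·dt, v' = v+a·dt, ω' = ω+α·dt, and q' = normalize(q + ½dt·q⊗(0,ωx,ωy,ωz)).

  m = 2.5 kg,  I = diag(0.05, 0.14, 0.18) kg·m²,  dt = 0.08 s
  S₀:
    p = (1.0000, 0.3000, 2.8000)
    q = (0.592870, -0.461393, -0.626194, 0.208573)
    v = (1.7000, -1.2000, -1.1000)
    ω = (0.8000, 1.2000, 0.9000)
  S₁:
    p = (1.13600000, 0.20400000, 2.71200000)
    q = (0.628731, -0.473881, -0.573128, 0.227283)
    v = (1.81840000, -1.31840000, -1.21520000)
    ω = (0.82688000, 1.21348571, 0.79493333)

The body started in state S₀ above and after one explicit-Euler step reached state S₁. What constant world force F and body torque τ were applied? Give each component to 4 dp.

rate change Δω = (0.02688000, 0.01348571, -0.10506667)
precession coupling = (0.0432, -0.0936, 0.0864)
applied torque τ = (0.0600, -0.0700, -0.1500)
v₁ − v₀ = (0.11840000, -0.11840000, -0.11520000)
m·(v₁−v₀)/dt = (3.7000, -3.7000, -3.6000)

F = (3.7000, -3.7000, -3.6000)
τ = (0.0600, -0.0700, -0.1500)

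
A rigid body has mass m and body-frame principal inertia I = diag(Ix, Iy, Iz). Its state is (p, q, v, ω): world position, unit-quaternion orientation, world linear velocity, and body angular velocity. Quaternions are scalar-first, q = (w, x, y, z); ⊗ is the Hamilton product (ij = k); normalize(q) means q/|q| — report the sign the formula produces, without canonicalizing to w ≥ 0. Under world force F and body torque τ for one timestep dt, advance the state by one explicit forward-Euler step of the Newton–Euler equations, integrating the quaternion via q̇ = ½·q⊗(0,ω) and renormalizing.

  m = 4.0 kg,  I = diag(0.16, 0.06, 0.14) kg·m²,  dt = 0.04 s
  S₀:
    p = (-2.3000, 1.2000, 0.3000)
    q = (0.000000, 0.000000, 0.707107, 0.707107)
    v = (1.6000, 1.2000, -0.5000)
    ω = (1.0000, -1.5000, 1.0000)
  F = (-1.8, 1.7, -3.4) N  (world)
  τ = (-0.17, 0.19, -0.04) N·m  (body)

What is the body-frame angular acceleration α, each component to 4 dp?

gyro term ω×Iω = (-0.1200, 0.0200, 0.1500)
α = I⁻¹(τ − ω×Iω) = (-0.3125, 2.8333, -1.3571)

α = (-0.3125, 2.8333, -1.3571)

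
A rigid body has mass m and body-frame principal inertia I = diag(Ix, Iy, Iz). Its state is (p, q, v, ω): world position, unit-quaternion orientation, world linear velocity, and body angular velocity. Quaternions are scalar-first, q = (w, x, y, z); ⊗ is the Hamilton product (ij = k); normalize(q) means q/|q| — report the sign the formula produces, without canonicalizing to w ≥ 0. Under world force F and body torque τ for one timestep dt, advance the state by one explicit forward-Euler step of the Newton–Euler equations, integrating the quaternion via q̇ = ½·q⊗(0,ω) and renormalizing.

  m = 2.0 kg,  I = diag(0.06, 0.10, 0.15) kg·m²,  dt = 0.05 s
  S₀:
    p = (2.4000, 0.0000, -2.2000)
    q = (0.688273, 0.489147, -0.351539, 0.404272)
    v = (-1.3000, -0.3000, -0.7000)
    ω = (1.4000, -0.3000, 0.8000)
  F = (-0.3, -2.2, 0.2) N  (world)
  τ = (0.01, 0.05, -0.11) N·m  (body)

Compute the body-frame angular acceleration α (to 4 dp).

α = (0.3667, 1.5080, -0.6213)

ω×(Iω) gyroscopic = (-0.0120, -0.1008, -0.0168)
angular accel α = (0.3667, 1.5080, -0.6213)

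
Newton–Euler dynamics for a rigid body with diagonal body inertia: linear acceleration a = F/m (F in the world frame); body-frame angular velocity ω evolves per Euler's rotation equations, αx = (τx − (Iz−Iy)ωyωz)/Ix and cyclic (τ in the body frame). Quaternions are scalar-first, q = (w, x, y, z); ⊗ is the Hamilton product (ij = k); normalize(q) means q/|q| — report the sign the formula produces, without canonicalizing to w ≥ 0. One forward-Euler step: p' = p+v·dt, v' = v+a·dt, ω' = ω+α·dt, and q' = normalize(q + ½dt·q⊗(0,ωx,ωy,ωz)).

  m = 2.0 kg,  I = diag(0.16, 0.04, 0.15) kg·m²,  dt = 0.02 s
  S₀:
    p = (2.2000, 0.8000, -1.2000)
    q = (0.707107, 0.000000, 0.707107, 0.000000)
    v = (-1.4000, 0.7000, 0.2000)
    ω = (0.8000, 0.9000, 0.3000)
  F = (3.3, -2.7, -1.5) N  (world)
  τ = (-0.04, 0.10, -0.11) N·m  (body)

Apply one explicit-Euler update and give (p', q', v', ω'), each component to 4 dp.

ω×(Iω) gyroscopic = (0.0297, 0.0024, -0.0864)
(τ − ω×Iω)/I = (-0.4356, 2.4400, -0.1573)
new body rate ω' = (0.7913, 0.9488, 0.2969)
2q̇ = q⊗(0,ω) = (-0.6363963, 0.7778177, 0.6363963, -0.3535535)
q + ½dt·q⊗(0,ω), renormalized = (0.7007, 0.0078, 0.7134, -0.0035)
a = F/m = (1.6500, -1.3500, -0.7500)
p' = p + v·dt = (2.1720, 0.8140, -1.1960)
v + (F/m)dt = (-1.3670, 0.6730, 0.1850)

p' = (2.1720, 0.8140, -1.1960)
q' = (0.7007, 0.0078, 0.7134, -0.0035)
v' = (-1.3670, 0.6730, 0.1850)
ω' = (0.7913, 0.9488, 0.2969)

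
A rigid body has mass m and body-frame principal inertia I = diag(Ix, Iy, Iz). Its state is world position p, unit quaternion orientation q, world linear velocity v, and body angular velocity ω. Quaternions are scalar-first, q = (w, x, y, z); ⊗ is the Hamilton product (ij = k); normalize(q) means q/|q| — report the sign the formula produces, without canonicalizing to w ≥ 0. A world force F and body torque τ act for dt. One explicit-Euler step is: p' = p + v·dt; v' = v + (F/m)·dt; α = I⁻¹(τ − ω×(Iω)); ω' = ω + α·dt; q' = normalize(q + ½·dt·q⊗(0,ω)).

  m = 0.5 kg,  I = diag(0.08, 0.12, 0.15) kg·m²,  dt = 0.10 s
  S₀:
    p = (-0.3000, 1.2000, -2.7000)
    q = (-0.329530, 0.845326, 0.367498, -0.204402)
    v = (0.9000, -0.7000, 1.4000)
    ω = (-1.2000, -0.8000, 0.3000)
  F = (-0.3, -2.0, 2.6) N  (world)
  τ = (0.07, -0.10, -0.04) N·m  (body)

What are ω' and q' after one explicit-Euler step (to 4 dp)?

ω' = (-1.1035, -0.9043, 0.2477)
q' = (-0.2603, 0.8601, 0.3792, -0.2205)

α = I⁻¹(τ − ω×Iω) = (0.9650, -1.0433, -0.5227)
ω' = ω + α·dt = (-1.1035, -0.9043, 0.2477)
Hamilton product q⊗(0,ω) = (1.3697102, 0.3421638, 0.2553086, -0.3341222)
updated quaternion q' = (-0.2603, 0.8601, 0.3792, -0.2205)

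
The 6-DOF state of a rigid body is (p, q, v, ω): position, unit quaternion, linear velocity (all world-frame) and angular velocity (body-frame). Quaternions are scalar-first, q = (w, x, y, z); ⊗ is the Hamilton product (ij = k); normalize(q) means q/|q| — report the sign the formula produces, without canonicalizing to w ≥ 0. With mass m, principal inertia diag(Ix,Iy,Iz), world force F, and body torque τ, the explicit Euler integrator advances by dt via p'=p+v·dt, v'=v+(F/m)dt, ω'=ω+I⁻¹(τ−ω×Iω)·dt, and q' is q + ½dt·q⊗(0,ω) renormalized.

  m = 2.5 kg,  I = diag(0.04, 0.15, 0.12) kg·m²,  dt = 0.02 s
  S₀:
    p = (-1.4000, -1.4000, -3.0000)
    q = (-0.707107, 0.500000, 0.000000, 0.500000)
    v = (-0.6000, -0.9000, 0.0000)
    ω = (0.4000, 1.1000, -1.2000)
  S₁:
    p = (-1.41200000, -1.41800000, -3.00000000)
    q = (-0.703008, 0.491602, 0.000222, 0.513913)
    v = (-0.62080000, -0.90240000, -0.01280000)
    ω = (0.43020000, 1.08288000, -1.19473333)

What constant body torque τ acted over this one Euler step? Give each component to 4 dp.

rate change Δω = (0.03020000, -0.01712000, 0.00526667)
precession coupling = (0.0396, 0.0384, 0.0484)
I·α + gyro = (0.1000, -0.0900, 0.0800)

τ = (0.1000, -0.0900, 0.0800)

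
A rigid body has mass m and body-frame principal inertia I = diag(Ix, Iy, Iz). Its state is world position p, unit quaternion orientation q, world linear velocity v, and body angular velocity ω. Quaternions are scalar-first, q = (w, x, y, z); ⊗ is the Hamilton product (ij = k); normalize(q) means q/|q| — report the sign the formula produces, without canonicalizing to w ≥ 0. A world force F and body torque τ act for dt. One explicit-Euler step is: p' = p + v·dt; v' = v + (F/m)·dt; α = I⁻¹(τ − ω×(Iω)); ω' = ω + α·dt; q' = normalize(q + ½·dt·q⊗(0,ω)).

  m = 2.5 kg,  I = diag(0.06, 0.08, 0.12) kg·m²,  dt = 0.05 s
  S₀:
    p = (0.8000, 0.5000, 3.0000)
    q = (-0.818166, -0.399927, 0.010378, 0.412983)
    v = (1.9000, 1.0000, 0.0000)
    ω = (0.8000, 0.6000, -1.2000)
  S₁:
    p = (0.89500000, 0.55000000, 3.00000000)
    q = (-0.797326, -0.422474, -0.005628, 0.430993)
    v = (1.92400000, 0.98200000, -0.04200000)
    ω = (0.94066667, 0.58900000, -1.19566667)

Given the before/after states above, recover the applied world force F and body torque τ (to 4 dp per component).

F = (1.2000, -0.9000, -2.1000)
τ = (0.1400, 0.0400, 0.0200)

Δω = ω₁−ω₀ = (0.14066667, -0.01100000, 0.00433333)
precession coupling = (-0.0288, 0.0576, 0.0096)
τ = I·(Δω/dt) + ω₀×(Iω₀) = (0.1400, 0.0400, 0.0200)
v₁ − v₀ = (0.02400000, -0.01800000, -0.04200000)
F = m·Δv/dt = (1.2000, -0.9000, -2.1000)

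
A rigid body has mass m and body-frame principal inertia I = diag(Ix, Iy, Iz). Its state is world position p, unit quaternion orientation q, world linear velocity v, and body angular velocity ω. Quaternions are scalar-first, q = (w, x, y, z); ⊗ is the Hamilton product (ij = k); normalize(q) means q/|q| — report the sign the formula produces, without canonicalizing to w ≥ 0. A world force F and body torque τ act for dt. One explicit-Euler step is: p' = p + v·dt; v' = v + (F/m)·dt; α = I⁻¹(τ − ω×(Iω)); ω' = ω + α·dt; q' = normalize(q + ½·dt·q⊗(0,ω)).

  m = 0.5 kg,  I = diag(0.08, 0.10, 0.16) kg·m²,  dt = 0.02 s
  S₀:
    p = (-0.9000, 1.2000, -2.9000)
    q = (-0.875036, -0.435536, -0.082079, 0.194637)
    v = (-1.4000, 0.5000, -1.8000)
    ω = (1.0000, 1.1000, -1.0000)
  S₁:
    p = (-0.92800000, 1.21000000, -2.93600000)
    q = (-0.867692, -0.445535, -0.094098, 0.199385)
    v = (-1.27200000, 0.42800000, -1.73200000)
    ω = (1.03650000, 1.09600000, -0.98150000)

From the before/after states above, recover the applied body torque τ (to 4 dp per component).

τ = (0.0800, 0.0600, 0.1700)

ω₁ − ω₀ = (0.03650000, -0.00400000, 0.01850000)
gyro term ω₀×Iω₀ = (-0.0660, 0.0800, 0.0220)
I·α + gyro = (0.0800, 0.0600, 0.1700)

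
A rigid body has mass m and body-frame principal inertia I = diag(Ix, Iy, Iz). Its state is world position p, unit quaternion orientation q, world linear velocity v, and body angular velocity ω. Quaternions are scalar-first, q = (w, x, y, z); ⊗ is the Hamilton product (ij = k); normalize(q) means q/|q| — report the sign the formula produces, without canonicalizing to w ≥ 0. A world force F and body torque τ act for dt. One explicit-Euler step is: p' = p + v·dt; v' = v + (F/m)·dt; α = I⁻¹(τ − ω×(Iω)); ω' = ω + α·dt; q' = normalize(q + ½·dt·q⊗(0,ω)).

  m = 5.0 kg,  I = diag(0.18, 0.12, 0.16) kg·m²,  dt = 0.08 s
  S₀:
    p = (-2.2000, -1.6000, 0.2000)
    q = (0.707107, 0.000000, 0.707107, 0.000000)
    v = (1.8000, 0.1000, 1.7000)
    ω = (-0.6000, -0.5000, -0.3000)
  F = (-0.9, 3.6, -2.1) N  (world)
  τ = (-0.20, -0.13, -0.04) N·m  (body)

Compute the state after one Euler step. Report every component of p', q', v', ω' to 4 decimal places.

new position p' = (-2.0560, -1.5920, 0.3360)
new velocity v' = (1.7856, 0.1576, 1.6664)
α = I⁻¹(τ − ω×Iω) = (-1.1444, -1.1133, -0.1375)
new body rate ω' = (-0.6916, -0.5891, -0.3110)
Hamilton product q⊗(0,ω) = (0.3535535, -0.6363963, -0.3535535, 0.2121321)
updated quaternion q' = (0.7208, -0.0254, 0.6926, 0.0085)

p' = (-2.0560, -1.5920, 0.3360)
q' = (0.7208, -0.0254, 0.6926, 0.0085)
v' = (1.7856, 0.1576, 1.6664)
ω' = (-0.6916, -0.5891, -0.3110)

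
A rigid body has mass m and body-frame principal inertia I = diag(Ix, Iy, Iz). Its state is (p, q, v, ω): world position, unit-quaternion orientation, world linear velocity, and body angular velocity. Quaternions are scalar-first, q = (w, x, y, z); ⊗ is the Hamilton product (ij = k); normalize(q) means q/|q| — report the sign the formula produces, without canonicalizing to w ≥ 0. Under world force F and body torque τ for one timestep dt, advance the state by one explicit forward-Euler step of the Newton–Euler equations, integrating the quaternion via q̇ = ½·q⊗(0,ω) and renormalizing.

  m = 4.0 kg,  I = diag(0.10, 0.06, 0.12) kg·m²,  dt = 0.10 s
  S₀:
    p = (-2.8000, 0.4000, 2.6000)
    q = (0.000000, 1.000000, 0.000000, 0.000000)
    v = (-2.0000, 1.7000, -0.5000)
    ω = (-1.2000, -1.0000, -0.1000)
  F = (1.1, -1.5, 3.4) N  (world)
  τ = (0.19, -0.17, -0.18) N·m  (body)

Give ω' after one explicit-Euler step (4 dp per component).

angular accel α = (1.8400, -2.7933, -1.1000)
ω' = ω + α·dt = (-1.0160, -1.2793, -0.2100)

ω' = (-1.0160, -1.2793, -0.2100)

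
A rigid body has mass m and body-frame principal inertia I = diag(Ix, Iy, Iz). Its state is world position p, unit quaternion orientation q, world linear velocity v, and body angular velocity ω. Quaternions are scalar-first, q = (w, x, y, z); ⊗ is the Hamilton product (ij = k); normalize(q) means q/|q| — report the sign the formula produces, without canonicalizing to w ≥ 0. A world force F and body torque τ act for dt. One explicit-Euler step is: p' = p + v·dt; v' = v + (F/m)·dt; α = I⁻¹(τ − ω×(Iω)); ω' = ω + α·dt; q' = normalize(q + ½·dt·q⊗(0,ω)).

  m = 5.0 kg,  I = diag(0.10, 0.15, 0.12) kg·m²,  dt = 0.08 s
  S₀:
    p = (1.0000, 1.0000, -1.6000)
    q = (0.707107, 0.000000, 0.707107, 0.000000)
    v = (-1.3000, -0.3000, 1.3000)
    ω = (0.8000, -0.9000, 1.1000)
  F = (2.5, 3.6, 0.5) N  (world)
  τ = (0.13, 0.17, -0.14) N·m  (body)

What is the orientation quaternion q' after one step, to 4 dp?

q' = (0.7310, 0.0536, 0.6802, 0.0085)

2q̇ = q⊗(0,ω) = (0.6363963, 1.3435033, -0.6363963, 0.2121321)
q + ½dt·q⊗(0,ω), renormalized = (0.7310, 0.0536, 0.6802, 0.0085)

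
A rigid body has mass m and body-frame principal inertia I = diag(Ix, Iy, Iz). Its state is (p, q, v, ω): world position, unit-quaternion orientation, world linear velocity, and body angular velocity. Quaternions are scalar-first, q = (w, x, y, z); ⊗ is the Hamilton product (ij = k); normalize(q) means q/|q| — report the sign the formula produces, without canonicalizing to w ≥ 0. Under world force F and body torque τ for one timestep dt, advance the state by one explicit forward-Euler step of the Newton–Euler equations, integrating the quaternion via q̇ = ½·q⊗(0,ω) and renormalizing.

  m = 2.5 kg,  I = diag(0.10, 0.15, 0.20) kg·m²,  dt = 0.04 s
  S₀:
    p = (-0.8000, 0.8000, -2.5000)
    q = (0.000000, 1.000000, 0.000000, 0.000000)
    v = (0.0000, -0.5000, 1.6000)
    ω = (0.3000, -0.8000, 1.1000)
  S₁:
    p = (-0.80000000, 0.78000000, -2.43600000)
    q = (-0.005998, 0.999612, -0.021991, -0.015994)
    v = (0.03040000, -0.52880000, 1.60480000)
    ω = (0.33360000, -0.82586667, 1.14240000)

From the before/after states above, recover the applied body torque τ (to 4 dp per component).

τ = (0.0400, -0.1300, 0.2000)

rate change Δω = (0.03360000, -0.02586667, 0.04240000)
ω₀×(Iω₀) = (-0.0440, -0.0330, -0.0120)
τ = I·(Δω/dt) + ω₀×(Iω₀) = (0.0400, -0.1300, 0.2000)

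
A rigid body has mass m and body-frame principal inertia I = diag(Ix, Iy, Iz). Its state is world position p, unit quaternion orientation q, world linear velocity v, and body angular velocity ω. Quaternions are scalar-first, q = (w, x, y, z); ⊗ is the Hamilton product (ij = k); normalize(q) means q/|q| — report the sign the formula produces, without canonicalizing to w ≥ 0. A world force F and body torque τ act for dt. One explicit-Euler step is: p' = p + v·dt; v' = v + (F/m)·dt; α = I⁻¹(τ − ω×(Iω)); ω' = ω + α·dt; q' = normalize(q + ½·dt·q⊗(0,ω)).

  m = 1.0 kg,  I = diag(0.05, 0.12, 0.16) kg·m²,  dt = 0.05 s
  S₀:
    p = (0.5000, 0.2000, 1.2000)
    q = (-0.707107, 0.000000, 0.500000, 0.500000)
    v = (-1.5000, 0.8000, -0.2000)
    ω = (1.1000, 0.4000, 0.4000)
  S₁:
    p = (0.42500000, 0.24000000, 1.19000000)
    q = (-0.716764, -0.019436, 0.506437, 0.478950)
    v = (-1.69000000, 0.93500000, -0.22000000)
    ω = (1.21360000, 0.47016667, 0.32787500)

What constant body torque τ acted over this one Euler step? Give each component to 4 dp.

τ = (0.1200, 0.1200, -0.2000)

ω₁ − ω₀ = (0.11360000, 0.07016667, -0.07212500)
gyro term ω₀×Iω₀ = (0.0064, -0.0484, 0.0308)
applied torque τ = (0.1200, 0.1200, -0.2000)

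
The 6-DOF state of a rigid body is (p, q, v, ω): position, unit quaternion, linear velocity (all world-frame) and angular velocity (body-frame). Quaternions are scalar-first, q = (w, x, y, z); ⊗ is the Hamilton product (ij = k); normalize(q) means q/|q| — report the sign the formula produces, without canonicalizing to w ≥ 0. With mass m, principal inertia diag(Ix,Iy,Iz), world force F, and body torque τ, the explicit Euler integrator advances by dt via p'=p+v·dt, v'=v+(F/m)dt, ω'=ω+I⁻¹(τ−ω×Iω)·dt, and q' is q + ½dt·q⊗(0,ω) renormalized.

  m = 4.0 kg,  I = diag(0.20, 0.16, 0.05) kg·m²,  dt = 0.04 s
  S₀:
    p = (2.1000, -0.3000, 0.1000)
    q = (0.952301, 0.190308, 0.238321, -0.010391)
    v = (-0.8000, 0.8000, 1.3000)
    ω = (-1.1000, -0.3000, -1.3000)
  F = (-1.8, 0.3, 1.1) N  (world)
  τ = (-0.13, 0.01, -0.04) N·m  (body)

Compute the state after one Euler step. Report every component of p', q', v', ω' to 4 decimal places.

p' = (2.0680, -0.2680, 0.1520)
q' = (0.9571, 0.1630, 0.2376, -0.0310)
v' = (-0.8180, 0.8030, 1.3110)
ω' = (-1.1174, -0.3511, -1.3214)

angular accel α = (-0.4355, -1.2781, -0.5360)
ω' = ω + α·dt = (-1.1174, -0.3511, -1.3214)
q⊗(0,ω) = (0.2673268, -1.3604657, -0.0268598, -1.0329306)
updated quaternion q' = (0.9571, 0.1630, 0.2376, -0.0310)
new position p' = (2.0680, -0.2680, 0.1520)
v' = v + a·dt = (-0.8180, 0.8030, 1.3110)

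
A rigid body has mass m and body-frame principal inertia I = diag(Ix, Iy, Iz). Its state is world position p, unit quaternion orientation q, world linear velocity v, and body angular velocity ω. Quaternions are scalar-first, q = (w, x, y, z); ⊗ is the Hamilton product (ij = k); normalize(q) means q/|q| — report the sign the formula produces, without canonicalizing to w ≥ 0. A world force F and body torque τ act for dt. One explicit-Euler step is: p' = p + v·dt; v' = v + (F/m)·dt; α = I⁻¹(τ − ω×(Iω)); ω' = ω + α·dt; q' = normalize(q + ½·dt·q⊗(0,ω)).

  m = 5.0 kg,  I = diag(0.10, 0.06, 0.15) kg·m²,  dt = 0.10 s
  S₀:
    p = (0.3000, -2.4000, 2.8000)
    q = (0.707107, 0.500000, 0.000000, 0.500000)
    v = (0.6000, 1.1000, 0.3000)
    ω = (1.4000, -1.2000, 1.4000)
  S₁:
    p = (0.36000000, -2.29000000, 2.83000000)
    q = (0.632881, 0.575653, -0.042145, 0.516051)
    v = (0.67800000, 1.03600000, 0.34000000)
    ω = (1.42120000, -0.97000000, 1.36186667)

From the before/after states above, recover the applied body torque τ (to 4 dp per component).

rate change Δω = (0.02120000, 0.23000000, -0.03813333)
gyro term ω₀×Iω₀ = (-0.1512, -0.0980, 0.0672)
τ = I·(Δω/dt) + ω₀×(Iω₀) = (-0.1300, 0.0400, 0.0100)

τ = (-0.1300, 0.0400, 0.0100)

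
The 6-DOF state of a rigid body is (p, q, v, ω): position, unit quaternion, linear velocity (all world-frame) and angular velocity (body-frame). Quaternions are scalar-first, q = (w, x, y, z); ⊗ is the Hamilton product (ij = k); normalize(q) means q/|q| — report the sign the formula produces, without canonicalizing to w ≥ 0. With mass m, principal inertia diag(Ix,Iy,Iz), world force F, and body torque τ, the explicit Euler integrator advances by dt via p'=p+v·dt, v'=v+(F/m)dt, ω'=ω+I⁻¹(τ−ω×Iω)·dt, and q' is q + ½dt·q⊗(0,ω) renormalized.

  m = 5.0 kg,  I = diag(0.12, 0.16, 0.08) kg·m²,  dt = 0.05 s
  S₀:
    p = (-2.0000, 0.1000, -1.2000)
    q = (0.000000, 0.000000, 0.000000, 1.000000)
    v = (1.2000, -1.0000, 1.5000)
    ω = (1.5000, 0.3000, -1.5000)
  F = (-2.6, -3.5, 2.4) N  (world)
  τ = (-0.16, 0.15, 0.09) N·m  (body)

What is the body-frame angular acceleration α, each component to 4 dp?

α = (-1.6333, 1.5000, 0.9000)

ω×(Iω) gyroscopic = (0.0360, -0.0900, 0.0180)
angular accel α = (-1.6333, 1.5000, 0.9000)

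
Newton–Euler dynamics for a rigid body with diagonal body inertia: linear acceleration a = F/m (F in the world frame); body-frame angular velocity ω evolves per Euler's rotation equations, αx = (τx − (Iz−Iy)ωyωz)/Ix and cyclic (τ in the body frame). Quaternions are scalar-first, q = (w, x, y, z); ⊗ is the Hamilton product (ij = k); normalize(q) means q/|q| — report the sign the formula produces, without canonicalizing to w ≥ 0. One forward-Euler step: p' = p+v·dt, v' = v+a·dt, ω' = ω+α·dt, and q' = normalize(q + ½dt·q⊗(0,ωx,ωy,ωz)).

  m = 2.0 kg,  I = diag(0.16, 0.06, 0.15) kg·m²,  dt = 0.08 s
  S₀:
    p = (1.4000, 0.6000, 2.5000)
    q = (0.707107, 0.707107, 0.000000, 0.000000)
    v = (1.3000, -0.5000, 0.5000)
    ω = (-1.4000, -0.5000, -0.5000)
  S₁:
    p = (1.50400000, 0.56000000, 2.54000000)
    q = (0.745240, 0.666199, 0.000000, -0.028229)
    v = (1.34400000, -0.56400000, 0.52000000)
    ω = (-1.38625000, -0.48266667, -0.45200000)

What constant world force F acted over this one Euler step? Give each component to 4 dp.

F = (1.1000, -1.6000, 0.5000)

velocity change Δv = (0.04400000, -0.06400000, 0.02000000)
m·(v₁−v₀)/dt = (1.1000, -1.6000, 0.5000)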